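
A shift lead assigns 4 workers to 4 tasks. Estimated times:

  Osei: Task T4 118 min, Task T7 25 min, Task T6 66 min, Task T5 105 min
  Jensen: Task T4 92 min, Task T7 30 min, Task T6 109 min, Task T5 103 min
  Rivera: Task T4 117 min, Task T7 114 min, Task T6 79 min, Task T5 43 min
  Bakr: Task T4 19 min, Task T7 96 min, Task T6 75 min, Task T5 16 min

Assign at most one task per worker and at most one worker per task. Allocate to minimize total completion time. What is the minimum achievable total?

Min total: 158 min

Optimal: Osei→Task T6 (66 min), Jensen→Task T7 (30 min), Rivera→Task T5 (43 min), Bakr→Task T4 (19 min) — total 66+30+43+19 = 158 min.
Row-greedy (each worker in turn takes its cheapest remaining task) gives 235 min, worse by 77.
Next-best assignment: Osei→Task T7, Jensen→Task T6, Rivera→Task T5, Bakr→Task T4 = 196 min.
Swapping Rivera↔Bakr (Rivera→Task T4 117 min, Bakr→Task T5 16 min) adds 71.
Checked against all permutations: 158 min is optimal.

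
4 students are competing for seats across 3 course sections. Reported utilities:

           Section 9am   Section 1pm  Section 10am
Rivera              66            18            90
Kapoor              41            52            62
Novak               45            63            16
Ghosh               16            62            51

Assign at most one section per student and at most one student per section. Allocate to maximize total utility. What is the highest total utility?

This is a one-to-one assignment (maximum-weight bipartite matching).
Optimal: Novak→Section 9am (45 points), Ghosh→Section 1pm (62 points), Rivera→Section 10am (90 points) — total 45+62+90 = 197 points.
Max-entry greedy (repeatedly take the single best remaining cell) gives 194 points, worse by 3.
Next-best assignment: Kapoor→Section 9am, Novak→Section 1pm, Rivera→Section 10am = 194 points.

Maximum total: 197 points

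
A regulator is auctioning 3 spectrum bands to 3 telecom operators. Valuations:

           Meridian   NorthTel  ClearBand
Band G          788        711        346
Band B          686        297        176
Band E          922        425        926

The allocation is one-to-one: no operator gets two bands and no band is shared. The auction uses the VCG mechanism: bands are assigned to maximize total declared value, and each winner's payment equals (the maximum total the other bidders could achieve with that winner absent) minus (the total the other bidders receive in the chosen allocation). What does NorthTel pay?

NorthTel pays $102M.

Efficient allocation: Meridian→Band B ($686M), NorthTel→Band G ($711M), ClearBand→Band E ($926M); total welfare W = $2323M.
NorthTel receives Band G at value $711M, so the others get W − 711 = $1612M.
Without NorthTel: best allocation of the remaining 2 bidders over all 3 bands is Meridian→Band G ($788M), ClearBand→Band E ($926M), total $1714M.
VCG payment = (others' best without NorthTel) − (others' welfare with NorthTel) = 1714 − 1612 = $102M.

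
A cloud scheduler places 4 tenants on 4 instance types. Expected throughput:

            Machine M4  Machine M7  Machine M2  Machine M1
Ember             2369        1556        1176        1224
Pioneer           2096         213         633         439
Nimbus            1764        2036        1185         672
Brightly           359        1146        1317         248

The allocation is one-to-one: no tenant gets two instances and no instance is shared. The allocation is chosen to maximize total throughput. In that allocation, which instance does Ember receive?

Ember receives Machine M1.

This is a one-to-one assignment (maximum-weight bipartite matching).
Optimal: Ember→Machine M1 (1224 ops/s), Pioneer→Machine M4 (2096 ops/s), Nimbus→Machine M7 (2036 ops/s), Brightly→Machine M2 (1317 ops/s) — total 1224+2096+2036+1317 = 6673 ops/s.
Column-greedy (each instance in turn goes to its best remaining tenant) gives 6161 ops/s, worse by 512.
Swapping Pioneer↔Ember (Pioneer→Machine M1 439 ops/s, Ember→Machine M4 2369 ops/s) loses 512.
Every other assignment is strictly worse.
Ember's own top instance is Machine M4 (2369 ops/s), but forcing Ember→Machine M4 and reassigning the rest optimally gives only 6161 ops/s — worse by 512.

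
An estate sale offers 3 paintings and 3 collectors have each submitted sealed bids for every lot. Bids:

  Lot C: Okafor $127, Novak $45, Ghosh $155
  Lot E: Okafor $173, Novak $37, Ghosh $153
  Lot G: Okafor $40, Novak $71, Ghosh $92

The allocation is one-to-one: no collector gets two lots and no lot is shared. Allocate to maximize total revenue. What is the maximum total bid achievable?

Max total: $399

Optimal: Okafor→Lot E ($173), Novak→Lot G ($71), Ghosh→Lot C ($155) — total 173+71+155 = $399.
Next-best assignment: Okafor→Lot C, Novak→Lot G, Ghosh→Lot E = $351.
Every other assignment is strictly worse.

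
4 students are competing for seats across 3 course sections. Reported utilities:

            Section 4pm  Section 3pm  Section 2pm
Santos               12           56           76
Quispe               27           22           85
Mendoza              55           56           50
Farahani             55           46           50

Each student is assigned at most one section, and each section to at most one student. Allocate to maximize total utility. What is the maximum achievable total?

Max total: 196 points

Optimal: Mendoza→Section 4pm (55 points), Santos→Section 3pm (56 points), Quispe→Section 2pm (85 points) — total 55+56+85 = 196 points.
Row-greedy (each student in turn takes its best remaining section) gives 159 points, worse by 37.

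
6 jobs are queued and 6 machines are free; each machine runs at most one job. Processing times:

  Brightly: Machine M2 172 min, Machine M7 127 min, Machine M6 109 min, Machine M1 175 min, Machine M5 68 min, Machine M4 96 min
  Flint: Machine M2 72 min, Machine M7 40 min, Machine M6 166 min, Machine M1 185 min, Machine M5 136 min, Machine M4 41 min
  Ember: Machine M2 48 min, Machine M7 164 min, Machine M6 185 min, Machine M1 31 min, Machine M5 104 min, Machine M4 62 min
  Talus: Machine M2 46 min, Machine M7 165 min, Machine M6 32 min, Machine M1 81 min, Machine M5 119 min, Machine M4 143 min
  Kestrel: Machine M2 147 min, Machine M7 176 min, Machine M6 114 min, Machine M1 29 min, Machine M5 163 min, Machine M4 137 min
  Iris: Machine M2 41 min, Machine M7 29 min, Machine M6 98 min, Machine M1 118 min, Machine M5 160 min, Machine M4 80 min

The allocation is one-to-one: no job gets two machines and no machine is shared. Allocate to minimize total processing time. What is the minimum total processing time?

Min total: 247 min

This is the linear assignment problem.
Optimal: Brightly→Machine M5 (68 min), Flint→Machine M4 (41 min), Ember→Machine M2 (48 min), Talus→Machine M6 (32 min), Kestrel→Machine M1 (29 min), Iris→Machine M7 (29 min) — total 68+41+48+32+29+29 = 247 min.
Column-greedy (each machine in turn goes to its cheapest remaining job) gives 272 min, worse by 25.
Next-best assignment: Brightly→Machine M5, Flint→Machine M7, Ember→Machine M4, Talus→Machine M6, Kestrel→Machine M1, Iris→Machine M2 = 272 min.
No other one-to-one assignment undercuts 247 min.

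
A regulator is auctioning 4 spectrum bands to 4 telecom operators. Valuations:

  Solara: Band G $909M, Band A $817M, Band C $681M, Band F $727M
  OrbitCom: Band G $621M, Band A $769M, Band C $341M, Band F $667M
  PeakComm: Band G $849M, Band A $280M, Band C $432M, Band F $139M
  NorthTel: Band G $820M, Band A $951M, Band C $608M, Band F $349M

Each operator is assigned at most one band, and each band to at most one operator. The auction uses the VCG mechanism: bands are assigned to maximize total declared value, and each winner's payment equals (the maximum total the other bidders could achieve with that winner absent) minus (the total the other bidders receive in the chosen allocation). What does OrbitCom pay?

Efficient allocation: Solara→Band C ($681M), OrbitCom→Band F ($667M), PeakComm→Band G ($849M), NorthTel→Band A ($951M); total welfare W = $3148M.
OrbitCom receives Band F at value $667M, so the others get W − 667 = $2481M.
Without OrbitCom: best allocation of the remaining 3 bidders over all 4 bands is Solara→Band F ($727M), PeakComm→Band G ($849M), NorthTel→Band A ($951M), total $2527M.
VCG payment = (others' best without OrbitCom) − (others' welfare with OrbitCom) = 2527 − 2481 = $46M.

OrbitCom pays $46M.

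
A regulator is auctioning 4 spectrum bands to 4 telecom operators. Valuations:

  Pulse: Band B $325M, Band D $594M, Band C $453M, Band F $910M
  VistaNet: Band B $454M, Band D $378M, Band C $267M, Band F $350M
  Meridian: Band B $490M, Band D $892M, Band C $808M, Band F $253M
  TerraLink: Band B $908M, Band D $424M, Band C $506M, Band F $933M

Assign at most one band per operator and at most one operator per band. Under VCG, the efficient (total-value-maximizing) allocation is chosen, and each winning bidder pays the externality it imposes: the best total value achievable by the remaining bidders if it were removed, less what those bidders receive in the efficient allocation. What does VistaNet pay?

VistaNet pays $84M.

Efficient allocation: Pulse→Band F ($910M), VistaNet→Band D ($378M), Meridian→Band C ($808M), TerraLink→Band B ($908M); total welfare W = $3004M.
VistaNet receives Band D at value $378M, so the others get W − 378 = $2626M.
Without VistaNet: best allocation of the remaining 3 bidders over all 4 bands is Pulse→Band F ($910M), Meridian→Band D ($892M), TerraLink→Band B ($908M), total $2710M.
VCG payment = (others' best without VistaNet) − (others' welfare with VistaNet) = 2710 − 2626 = $84M.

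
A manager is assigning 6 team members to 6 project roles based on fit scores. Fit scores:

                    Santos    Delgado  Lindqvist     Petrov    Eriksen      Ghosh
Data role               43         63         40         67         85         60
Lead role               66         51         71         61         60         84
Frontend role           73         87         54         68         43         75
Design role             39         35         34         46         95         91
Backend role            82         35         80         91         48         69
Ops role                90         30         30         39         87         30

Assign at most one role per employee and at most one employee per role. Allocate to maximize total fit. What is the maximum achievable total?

Maximum total: 515 pts

Optimal: Santos→Ops role (90 pts), Delgado→Frontend role (87 pts), Lindqvist→Lead role (71 pts), Petrov→Backend role (91 pts), Eriksen→Data role (85 pts), Ghosh→Design role (91 pts) — total 90+87+71+91+85+91 = 515 pts.
Row-greedy (each employee in turn takes its best remaining role) gives 503 pts, worse by 12.
Next-best assignment: Santos→Ops role, Delgado→Frontend role, Lindqvist→Backend role, Petrov→Data role, Eriksen→Design role, Ghosh→Lead role = 503 pts.
Every other assignment is strictly worse.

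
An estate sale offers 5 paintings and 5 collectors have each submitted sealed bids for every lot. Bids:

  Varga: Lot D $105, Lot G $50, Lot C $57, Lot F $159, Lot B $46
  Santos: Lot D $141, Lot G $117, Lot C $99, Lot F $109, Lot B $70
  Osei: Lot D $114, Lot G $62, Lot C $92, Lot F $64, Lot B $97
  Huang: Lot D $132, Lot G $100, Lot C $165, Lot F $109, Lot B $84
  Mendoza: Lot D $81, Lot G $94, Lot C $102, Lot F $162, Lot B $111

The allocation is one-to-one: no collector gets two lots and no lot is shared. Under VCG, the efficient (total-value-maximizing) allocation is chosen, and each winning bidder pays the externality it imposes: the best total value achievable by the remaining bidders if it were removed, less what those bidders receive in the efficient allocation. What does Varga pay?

Varga pays $58.

Efficient allocation: Varga→Lot F ($159), Santos→Lot G ($117), Osei→Lot D ($114), Huang→Lot C ($165), Mendoza→Lot B ($111); total welfare W = $666.
Varga receives Lot F at value $159, so the others get W − 159 = $507.
Without Varga: best allocation of the remaining 4 bidders over all 5 lots is Santos→Lot D ($141), Osei→Lot B ($97), Huang→Lot C ($165), Mendoza→Lot F ($162), total $565.
VCG payment = (others' best without Varga) − (others' welfare with Varga) = 565 − 507 = $58.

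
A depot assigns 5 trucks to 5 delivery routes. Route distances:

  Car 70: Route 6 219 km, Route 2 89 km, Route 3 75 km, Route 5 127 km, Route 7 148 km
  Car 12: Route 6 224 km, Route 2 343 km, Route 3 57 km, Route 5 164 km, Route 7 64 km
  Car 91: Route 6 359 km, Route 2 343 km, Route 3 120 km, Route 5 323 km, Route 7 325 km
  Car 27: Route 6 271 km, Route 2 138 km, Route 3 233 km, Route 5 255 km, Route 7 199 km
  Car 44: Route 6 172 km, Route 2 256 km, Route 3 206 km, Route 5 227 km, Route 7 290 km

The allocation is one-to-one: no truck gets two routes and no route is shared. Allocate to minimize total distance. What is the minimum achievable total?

Minimum total: 621 km

Optimal: Car 70→Route 5 (127 km), Car 12→Route 7 (64 km), Car 91→Route 3 (120 km), Car 27→Route 2 (138 km), Car 44→Route 6 (172 km) — total 127+64+120+138+172 = 621 km.
Swapping Car 70↔Car 27 (Car 70→Route 2 89 km, Car 27→Route 5 255 km) adds 79.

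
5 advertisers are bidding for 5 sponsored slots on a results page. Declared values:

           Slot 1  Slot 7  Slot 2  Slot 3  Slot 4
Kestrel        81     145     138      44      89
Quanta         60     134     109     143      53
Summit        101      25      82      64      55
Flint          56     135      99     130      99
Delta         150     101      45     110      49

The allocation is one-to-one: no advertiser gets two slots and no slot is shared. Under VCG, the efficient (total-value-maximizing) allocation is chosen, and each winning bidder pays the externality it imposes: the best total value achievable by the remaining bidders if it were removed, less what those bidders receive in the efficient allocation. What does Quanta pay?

Efficient allocation: Kestrel→Slot 2 ($138), Quanta→Slot 3 ($143), Summit→Slot 4 ($55), Flint→Slot 7 ($135), Delta→Slot 1 ($150); total welfare W = $621.
Quanta receives Slot 3 at value $143, so the others get W − 143 = $478.
Without Quanta: best allocation of the remaining 4 bidders over all 5 slots is Kestrel→Slot 7 ($145), Summit→Slot 2 ($82), Flint→Slot 3 ($130), Delta→Slot 1 ($150), total $507.
VCG payment = (others' best without Quanta) − (others' welfare with Quanta) = 507 − 478 = $29.

Quanta pays $29.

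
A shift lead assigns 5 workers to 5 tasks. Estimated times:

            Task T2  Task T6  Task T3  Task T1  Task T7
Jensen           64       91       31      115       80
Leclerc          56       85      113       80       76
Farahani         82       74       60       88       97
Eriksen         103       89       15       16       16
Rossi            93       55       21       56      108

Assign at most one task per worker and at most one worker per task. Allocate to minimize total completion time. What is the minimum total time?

Treat this as an assignment problem: match each worker to one task.
Optimal: Jensen→Task T3 (31 min), Leclerc→Task T2 (56 min), Farahani→Task T6 (74 min), Eriksen→Task T7 (16 min), Rossi→Task T1 (56 min) — total 31+56+74+16+56 = 233 min.
Column-greedy (each task in turn goes to its cheapest remaining worker) gives 294 min, worse by 61.
No other one-to-one assignment undercuts 233 min.

Minimum total: 233 min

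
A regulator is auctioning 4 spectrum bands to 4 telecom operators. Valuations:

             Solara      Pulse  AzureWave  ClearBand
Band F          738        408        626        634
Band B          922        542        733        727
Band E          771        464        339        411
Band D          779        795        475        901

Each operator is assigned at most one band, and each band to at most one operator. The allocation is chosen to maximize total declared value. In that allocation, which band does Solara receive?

Solara receives Band E.

This is the linear assignment problem.
Optimal: Solara→Band E ($771M), Pulse→Band D ($795M), AzureWave→Band B ($733M), ClearBand→Band F ($634M) — total 771+795+733+634 = $2933M.
Row-greedy (each operator in turn takes its best remaining band) gives $2754M, worse by 179.
Next-best assignment: Solara→Band E, Pulse→Band D, AzureWave→Band F, ClearBand→Band B = $2919M.
Solara's own top band is Band B ($922M), but forcing Solara→Band B and reassigning the rest optimally gives only $2913M — worse by 20.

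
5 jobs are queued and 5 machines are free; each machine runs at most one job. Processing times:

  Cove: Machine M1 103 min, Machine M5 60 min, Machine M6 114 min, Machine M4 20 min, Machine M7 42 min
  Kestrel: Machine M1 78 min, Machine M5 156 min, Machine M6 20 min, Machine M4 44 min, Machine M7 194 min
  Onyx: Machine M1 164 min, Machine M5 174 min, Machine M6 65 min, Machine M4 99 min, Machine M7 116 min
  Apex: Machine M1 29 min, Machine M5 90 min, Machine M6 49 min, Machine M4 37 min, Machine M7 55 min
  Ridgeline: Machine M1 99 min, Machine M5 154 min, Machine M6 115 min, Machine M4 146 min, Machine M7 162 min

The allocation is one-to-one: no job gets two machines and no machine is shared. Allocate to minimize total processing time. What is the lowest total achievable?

Minimum total: 323 min

This is the linear assignment problem.
Optimal: Cove→Machine M5 (60 min), Kestrel→Machine M4 (44 min), Onyx→Machine M6 (65 min), Apex→Machine M7 (55 min), Ridgeline→Machine M1 (99 min) — total 60+44+65+55+99 = 323 min.
Row-greedy (each job in turn takes its cheapest remaining machine) gives 339 min, worse by 16.
No other one-to-one assignment undercuts 323 min.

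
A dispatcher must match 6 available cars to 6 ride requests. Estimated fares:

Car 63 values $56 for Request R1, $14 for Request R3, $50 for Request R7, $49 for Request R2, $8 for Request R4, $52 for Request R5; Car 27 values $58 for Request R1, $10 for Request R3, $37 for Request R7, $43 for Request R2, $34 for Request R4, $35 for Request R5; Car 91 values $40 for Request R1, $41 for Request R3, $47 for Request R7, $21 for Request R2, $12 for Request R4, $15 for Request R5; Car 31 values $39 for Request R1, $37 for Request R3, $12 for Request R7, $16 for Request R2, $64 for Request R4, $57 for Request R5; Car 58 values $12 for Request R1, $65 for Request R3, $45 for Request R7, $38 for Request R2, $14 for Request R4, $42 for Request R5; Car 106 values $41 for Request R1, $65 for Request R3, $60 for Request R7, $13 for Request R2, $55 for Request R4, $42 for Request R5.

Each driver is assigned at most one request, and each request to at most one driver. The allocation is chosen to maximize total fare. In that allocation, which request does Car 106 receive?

Optimal: Car 63→Request R2 ($49), Car 27→Request R1 ($58), Car 91→Request R7 ($47), Car 31→Request R5 ($57), Car 58→Request R3 ($65), Car 106→Request R4 ($55) — total 49+58+47+57+65+55 = $331.
Next-best assignment: Car 63→Request R2, Car 27→Request R1, Car 91→Request R7, Car 31→Request R4, Car 58→Request R3, Car 106→Request R5 = $325.
Car 106's own top request is Request R3 ($65), but forcing Car 106→Request R3 and reassigning the rest optimally gives only $325 — worse by 6.

Car 106 receives Request R4.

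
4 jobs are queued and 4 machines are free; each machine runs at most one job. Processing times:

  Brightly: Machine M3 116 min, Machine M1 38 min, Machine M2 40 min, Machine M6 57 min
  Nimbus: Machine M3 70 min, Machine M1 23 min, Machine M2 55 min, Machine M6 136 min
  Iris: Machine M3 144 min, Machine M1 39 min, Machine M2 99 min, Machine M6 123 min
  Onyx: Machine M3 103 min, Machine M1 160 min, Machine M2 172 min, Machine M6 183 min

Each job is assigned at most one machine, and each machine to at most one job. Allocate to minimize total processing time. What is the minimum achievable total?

Min total: 254 min

Optimal: Brightly→Machine M6 (57 min), Nimbus→Machine M2 (55 min), Iris→Machine M1 (39 min), Onyx→Machine M3 (103 min) — total 57+55+39+103 = 254 min.
Row-greedy (each job in turn takes its cheapest remaining machine) gives 319 min, worse by 65.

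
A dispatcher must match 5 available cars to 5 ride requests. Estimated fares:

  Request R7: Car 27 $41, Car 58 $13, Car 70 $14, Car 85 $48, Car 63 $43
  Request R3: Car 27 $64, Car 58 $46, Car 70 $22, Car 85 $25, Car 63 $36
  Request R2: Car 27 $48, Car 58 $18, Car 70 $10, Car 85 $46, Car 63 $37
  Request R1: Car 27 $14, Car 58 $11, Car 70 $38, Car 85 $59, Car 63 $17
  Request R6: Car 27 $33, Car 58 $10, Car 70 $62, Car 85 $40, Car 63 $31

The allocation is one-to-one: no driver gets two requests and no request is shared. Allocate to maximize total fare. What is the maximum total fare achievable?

Maximum total: $258

Treat this as an assignment problem: match each driver to one request.
Optimal: Car 27→Request R2 ($48), Car 58→Request R3 ($46), Car 70→Request R6 ($62), Car 85→Request R1 ($59), Car 63→Request R7 ($43) — total 48+46+62+59+43 = $258.
Swapping Car 58↔Car 85 (Car 58→Request R1 $11, Car 85→Request R3 $25) loses 69.
No other one-to-one assignment exceeds $258.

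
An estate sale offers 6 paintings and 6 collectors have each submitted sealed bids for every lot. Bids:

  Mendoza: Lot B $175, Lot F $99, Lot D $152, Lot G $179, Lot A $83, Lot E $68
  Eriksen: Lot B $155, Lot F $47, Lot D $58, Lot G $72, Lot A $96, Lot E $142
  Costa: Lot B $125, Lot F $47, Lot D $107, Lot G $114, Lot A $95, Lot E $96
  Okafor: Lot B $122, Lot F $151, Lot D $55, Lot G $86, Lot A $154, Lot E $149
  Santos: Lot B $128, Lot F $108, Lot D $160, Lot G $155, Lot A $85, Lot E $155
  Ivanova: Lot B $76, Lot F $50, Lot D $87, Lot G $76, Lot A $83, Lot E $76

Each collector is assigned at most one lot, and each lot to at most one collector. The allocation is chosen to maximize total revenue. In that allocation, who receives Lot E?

Optimal: Mendoza→Lot G ($179), Eriksen→Lot E ($142), Costa→Lot B ($125), Okafor→Lot F ($151), Santos→Lot D ($160), Ivanova→Lot A ($83) — total 179+142+125+151+160+83 = $840.
Every other assignment is strictly worse.
Eriksen's own top lot is Lot B ($155), but forcing Eriksen→Lot B and reassigning the rest optimally gives only $830 — worse by 10.

Eriksen receives Lot E.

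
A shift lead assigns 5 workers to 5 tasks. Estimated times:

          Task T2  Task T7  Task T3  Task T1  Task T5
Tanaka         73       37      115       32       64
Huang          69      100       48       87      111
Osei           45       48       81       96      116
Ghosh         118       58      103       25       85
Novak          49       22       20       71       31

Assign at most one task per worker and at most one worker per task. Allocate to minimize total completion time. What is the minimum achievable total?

Treat this as an assignment problem: match each worker to one task.
Optimal: Tanaka→Task T7 (37 min), Huang→Task T3 (48 min), Osei→Task T2 (45 min), Ghosh→Task T1 (25 min), Novak→Task T5 (31 min) — total 37+48+45+25+31 = 186 min.
Row-greedy (each worker in turn takes its cheapest remaining task) gives 214 min, worse by 28.

Minimum total: 186 min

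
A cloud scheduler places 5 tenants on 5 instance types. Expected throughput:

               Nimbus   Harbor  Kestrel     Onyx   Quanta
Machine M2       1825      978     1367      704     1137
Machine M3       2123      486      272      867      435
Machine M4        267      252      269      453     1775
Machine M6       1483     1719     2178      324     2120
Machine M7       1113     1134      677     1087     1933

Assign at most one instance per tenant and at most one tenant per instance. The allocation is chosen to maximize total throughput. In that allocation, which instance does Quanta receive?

Quanta receives Machine M4.

This is the linear assignment problem.
Optimal: Nimbus→Machine M3 (2123 ops/s), Harbor→Machine M2 (978 ops/s), Kestrel→Machine M6 (2178 ops/s), Onyx→Machine M7 (1087 ops/s), Quanta→Machine M4 (1775 ops/s) — total 2123+978+2178+1087+1775 = 8141 ops/s.
Row-greedy (each tenant in turn takes its best remaining instance) gives 8071 ops/s, worse by 70.
Next-best assignment: Nimbus→Machine M3, Harbor→Machine M6, Kestrel→Machine M2, Onyx→Machine M7, Quanta→Machine M4 = 8071 ops/s.
Every other assignment is strictly worse.
Quanta's own top instance is Machine M6 (2120 ops/s), but forcing Quanta→Machine M6 and reassigning the rest optimally gives only 7197 ops/s — worse by 944.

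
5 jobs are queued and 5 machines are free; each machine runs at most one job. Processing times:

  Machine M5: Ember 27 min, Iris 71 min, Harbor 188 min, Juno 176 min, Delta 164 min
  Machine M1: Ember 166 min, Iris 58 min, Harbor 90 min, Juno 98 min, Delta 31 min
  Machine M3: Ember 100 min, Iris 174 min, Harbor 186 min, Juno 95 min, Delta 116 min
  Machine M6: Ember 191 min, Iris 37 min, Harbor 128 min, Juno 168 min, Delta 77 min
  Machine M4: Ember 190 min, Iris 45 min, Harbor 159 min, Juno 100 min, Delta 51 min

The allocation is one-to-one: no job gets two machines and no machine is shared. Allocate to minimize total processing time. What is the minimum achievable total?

Minimum total: 300 min

Treat this as an assignment problem: match each job to one machine.
Optimal: Ember→Machine M5 (27 min), Iris→Machine M6 (37 min), Harbor→Machine M1 (90 min), Juno→Machine M3 (95 min), Delta→Machine M4 (51 min) — total 27+37+90+95+51 = 300 min.
Next-best assignment: Ember→Machine M5, Iris→Machine M4, Harbor→Machine M6, Juno→Machine M3, Delta→Machine M1 = 326 min.
Swapping Ember↔Iris (Ember→Machine M6 191 min, Iris→Machine M5 71 min) adds 198.
Every other assignment is strictly worse.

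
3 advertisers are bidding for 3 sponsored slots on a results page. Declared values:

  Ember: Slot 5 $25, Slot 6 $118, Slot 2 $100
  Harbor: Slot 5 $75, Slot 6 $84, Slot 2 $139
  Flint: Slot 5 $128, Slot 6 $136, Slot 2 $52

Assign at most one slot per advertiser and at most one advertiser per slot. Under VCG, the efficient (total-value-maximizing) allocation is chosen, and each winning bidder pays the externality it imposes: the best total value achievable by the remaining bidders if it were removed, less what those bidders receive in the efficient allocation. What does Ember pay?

Ember pays $8.

Efficient allocation: Ember→Slot 6 ($118), Harbor→Slot 2 ($139), Flint→Slot 5 ($128); total welfare W = $385.
Ember receives Slot 6 at value $118, so the others get W − 118 = $267.
Without Ember: best allocation of the remaining 2 bidders over all 3 slots is Harbor→Slot 2 ($139), Flint→Slot 6 ($136), total $275.
VCG payment = (others' best without Ember) − (others' welfare with Ember) = 275 − 267 = $8.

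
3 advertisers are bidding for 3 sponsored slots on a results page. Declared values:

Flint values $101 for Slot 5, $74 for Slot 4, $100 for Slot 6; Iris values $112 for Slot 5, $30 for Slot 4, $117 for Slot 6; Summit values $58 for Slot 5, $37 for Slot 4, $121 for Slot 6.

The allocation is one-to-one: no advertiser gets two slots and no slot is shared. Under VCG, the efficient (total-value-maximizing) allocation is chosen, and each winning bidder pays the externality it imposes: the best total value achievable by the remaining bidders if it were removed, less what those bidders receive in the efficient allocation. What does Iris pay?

Iris pays $27.

Efficient allocation: Flint→Slot 4 ($74), Iris→Slot 5 ($112), Summit→Slot 6 ($121); total welfare W = $307.
Iris receives Slot 5 at value $112, so the others get W − 112 = $195.
Without Iris: best allocation of the remaining 2 bidders over all 3 slots is Flint→Slot 5 ($101), Summit→Slot 6 ($121), total $222.
VCG payment = (others' best without Iris) − (others' welfare with Iris) = 222 − 195 = $27.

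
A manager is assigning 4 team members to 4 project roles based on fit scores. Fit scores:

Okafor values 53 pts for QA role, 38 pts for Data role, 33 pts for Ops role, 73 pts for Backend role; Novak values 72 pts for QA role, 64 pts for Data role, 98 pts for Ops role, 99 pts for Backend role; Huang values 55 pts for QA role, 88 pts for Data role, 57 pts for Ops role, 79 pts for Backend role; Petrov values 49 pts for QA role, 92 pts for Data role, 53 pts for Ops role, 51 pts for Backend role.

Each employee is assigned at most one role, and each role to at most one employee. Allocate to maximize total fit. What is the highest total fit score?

Optimal: Okafor→QA role (53 pts), Novak→Ops role (98 pts), Huang→Backend role (79 pts), Petrov→Data role (92 pts) — total 53+98+79+92 = 322 pts.
Column-greedy (each role in turn goes to its best remaining employee) gives 294 pts, worse by 28.
No other one-to-one assignment exceeds 322 pts.

Maximum total: 322 pts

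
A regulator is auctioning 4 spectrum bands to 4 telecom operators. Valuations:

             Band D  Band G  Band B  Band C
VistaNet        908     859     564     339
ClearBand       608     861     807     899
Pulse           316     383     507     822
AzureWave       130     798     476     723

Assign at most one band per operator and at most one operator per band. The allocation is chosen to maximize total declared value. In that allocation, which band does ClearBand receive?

Optimal: VistaNet→Band D ($908M), ClearBand→Band B ($807M), Pulse→Band C ($822M), AzureWave→Band G ($798M) — total 908+807+822+798 = $3335M.
Max-entry greedy (repeatedly take the single best remaining cell) gives $3112M, worse by 223.
Next-best assignment: VistaNet→Band D, ClearBand→Band C, Pulse→Band B, AzureWave→Band G = $3112M.
ClearBand's own top band is Band C ($899M), but forcing ClearBand→Band C and reassigning the rest optimally gives only $3112M — worse by 223.

ClearBand receives Band B.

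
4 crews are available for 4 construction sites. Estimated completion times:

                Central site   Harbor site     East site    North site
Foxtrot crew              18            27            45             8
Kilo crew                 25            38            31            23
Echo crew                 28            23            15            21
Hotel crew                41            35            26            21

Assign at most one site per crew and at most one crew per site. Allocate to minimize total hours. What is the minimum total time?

Min total: 82 hours

Optimal: Foxtrot crew→North site (8 hours), Kilo crew→Central site (25 hours), Echo crew→Harbor site (23 hours), Hotel crew→East site (26 hours) — total 8+25+23+26 = 82 hours.
Column-greedy (each site in turn goes to its cheapest remaining crew) gives 90 hours, worse by 8.
Swapping Foxtrot crew↔Kilo crew (Foxtrot crew→Central site 18 hours, Kilo crew→North site 23 hours) adds 8.
Checked against all permutations: 82 hours is optimal.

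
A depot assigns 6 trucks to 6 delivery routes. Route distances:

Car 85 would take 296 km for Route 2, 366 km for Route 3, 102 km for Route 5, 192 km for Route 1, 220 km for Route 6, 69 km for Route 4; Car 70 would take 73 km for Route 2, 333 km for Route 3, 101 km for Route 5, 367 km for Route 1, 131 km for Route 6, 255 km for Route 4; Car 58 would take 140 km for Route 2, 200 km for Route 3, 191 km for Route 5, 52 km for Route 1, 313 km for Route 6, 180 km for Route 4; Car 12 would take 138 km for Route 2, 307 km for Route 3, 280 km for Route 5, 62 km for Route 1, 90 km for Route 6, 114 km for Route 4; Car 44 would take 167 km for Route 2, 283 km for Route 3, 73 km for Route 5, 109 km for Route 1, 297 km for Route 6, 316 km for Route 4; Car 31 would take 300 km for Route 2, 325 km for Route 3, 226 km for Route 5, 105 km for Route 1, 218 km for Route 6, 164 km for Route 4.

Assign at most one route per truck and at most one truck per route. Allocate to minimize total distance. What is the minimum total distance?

Optimal: Car 85→Route 4 (69 km), Car 70→Route 2 (73 km), Car 58→Route 3 (200 km), Car 12→Route 6 (90 km), Car 44→Route 5 (73 km), Car 31→Route 1 (105 km) — total 69+73+200+90+73+105 = 610 km.
Column-greedy (each route in turn goes to its cheapest remaining truck) gives 695 km, worse by 85.
Checked against all permutations: 610 km is optimal.

Min total: 610 km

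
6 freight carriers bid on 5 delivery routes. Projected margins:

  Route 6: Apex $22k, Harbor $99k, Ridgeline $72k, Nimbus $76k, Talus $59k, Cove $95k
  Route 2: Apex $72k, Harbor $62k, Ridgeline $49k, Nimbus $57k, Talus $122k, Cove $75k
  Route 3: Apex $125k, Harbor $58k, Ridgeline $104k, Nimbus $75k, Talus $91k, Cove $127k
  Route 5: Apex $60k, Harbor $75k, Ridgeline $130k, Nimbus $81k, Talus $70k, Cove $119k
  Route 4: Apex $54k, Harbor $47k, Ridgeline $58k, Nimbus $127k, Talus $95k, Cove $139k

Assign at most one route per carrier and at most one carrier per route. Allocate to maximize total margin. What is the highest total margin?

Optimal: Harbor→Route 6 ($99k), Talus→Route 2 ($122k), Apex→Route 3 ($125k), Ridgeline→Route 5 ($130k), Cove→Route 4 ($139k) — total 99+122+125+130+139 = $615k.
Row-greedy (each carrier in turn takes its best remaining route) gives $603k, worse by 12.
Every other assignment is strictly worse.

Maximum total: $615k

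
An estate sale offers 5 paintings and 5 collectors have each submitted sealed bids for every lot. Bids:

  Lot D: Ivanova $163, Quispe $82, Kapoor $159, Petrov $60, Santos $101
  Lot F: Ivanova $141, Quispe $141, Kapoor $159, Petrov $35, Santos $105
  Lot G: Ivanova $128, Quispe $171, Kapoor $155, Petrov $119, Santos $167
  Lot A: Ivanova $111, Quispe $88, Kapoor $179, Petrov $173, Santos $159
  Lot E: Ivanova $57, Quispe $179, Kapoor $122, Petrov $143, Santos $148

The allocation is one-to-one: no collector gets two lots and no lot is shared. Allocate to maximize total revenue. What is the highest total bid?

Maximum total: $841

Treat this as an assignment problem: match each collector to one lot.
Optimal: Ivanova→Lot D ($163), Quispe→Lot E ($179), Kapoor→Lot F ($159), Petrov→Lot A ($173), Santos→Lot G ($167) — total 163+179+159+173+167 = $841.
Column-greedy (each lot in turn goes to its best remaining collector) gives $814, worse by 27.
Next-best assignment: Ivanova→Lot F, Quispe→Lot E, Kapoor→Lot D, Petrov→Lot A, Santos→Lot G = $819.
Swapping Kapoor↔Santos (Kapoor→Lot G $155, Santos→Lot F $105) loses 66.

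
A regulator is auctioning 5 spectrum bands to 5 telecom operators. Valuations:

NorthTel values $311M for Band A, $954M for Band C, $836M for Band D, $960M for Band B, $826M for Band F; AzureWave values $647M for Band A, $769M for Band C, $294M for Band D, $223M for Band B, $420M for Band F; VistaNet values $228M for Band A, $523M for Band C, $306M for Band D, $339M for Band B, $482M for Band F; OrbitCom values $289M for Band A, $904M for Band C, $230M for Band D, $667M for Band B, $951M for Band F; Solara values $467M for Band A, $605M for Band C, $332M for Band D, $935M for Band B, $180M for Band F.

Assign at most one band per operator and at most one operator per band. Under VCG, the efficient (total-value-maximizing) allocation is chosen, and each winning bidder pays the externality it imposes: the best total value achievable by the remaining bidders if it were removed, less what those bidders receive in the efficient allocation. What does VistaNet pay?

VistaNet pays $122M.

Efficient allocation: NorthTel→Band D ($836M), AzureWave→Band A ($647M), VistaNet→Band C ($523M), OrbitCom→Band F ($951M), Solara→Band B ($935M); total welfare W = $3892M.
VistaNet receives Band C at value $523M, so the others get W − 523 = $3369M.
Without VistaNet: best allocation of the remaining 4 bidders over all 5 bands is NorthTel→Band D ($836M), AzureWave→Band C ($769M), OrbitCom→Band F ($951M), Solara→Band B ($935M), total $3491M.
VCG payment = (others' best without VistaNet) − (others' welfare with VistaNet) = 3491 − 3369 = $122M.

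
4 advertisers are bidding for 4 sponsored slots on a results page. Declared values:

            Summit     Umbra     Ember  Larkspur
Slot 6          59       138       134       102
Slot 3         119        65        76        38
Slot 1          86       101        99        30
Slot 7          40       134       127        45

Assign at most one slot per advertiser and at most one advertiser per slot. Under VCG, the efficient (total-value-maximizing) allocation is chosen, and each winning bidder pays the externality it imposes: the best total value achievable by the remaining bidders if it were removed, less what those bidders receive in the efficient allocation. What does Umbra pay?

Umbra pays $28.

Efficient allocation: Summit→Slot 3 ($119), Umbra→Slot 7 ($134), Ember→Slot 1 ($99), Larkspur→Slot 6 ($102); total welfare W = $454.
Umbra receives Slot 7 at value $134, so the others get W − 134 = $320.
Without Umbra: best allocation of the remaining 3 bidders over all 4 slots is Summit→Slot 3 ($119), Ember→Slot 7 ($127), Larkspur→Slot 6 ($102), total $348.
VCG payment = (others' best without Umbra) − (others' welfare with Umbra) = 348 − 320 = $28.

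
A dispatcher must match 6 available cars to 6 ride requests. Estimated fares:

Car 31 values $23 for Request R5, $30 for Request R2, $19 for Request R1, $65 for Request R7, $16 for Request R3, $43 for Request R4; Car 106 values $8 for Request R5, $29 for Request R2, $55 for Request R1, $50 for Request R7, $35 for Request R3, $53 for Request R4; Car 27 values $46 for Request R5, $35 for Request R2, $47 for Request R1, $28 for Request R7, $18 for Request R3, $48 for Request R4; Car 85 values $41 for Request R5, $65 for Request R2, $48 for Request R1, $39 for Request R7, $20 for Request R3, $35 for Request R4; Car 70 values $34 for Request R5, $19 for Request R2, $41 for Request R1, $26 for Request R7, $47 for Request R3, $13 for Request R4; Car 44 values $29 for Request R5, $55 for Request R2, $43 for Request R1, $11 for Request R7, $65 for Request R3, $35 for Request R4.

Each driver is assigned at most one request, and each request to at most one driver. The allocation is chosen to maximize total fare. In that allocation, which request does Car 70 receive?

This is a one-to-one assignment (maximum-weight bipartite matching).
Optimal: Car 31→Request R7 ($65), Car 106→Request R4 ($53), Car 27→Request R5 ($46), Car 85→Request R2 ($65), Car 70→Request R1 ($41), Car 44→Request R3 ($65) — total 65+53+46+65+41+65 = $335.
Car 70's own top request is Request R3 ($47), but forcing Car 70→Request R3 and reassigning the rest optimally gives only $319 — worse by 16.

Car 70 receives Request R1.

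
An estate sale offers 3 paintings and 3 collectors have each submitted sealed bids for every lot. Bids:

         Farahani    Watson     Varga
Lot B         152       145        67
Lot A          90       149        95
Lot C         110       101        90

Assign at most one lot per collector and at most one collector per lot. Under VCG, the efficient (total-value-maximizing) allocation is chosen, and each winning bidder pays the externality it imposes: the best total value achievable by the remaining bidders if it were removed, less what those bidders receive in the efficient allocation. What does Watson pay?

Watson pays $5.

Efficient allocation: Farahani→Lot B ($152), Watson→Lot A ($149), Varga→Lot C ($90); total welfare W = $391.
Watson receives Lot A at value $149, so the others get W − 149 = $242.
Without Watson: best allocation of the remaining 2 bidders over all 3 lots is Farahani→Lot B ($152), Varga→Lot A ($95), total $247.
VCG payment = (others' best without Watson) − (others' welfare with Watson) = 247 − 242 = $5.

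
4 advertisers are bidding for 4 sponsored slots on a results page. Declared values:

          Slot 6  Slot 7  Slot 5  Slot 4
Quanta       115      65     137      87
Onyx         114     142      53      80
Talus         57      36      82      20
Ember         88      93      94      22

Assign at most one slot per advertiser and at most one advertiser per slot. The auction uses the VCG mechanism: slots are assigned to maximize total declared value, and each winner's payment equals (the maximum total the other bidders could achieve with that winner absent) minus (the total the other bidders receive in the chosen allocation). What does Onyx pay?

Onyx pays $33.

Efficient allocation: Quanta→Slot 4 ($87), Onyx→Slot 7 ($142), Talus→Slot 5 ($82), Ember→Slot 6 ($88); total welfare W = $399.
Onyx receives Slot 7 at value $142, so the others get W − 142 = $257.
Without Onyx: best allocation of the remaining 3 bidders over all 4 slots is Quanta→Slot 6 ($115), Talus→Slot 5 ($82), Ember→Slot 7 ($93), total $290.
VCG payment = (others' best without Onyx) − (others' welfare with Onyx) = 290 − 257 = $33.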